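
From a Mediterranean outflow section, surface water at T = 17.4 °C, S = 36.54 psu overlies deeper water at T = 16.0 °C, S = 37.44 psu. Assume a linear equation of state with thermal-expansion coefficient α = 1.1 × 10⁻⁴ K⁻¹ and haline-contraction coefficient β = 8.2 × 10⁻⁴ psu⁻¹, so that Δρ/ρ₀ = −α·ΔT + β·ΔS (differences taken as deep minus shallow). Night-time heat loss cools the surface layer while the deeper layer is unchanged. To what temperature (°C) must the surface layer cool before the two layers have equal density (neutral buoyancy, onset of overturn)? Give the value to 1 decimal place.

Neutral buoyancy requires Δρ = 0, i.e. −α(T_deep − T_surf′) + β(S_deep − S_surf) = 0.
T_surf′ = T_deep − (β/α)·ΔS = 16.0 − (8.2 × 10⁻⁴/1.1 × 10⁻⁴)·(+0.90) = 9.291 °C.
Cooling required: 17.4 − (9.291) = 8.109 °C.

9.3 °C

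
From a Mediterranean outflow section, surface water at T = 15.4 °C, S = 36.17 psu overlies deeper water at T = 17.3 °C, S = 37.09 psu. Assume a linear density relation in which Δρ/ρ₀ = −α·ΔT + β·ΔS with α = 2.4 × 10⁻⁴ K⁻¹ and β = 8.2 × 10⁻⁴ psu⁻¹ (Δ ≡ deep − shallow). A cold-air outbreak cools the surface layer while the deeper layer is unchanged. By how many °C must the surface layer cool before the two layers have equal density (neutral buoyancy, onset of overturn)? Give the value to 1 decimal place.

1.2 °C

Neutral buoyancy requires Δρ = 0, i.e. −α(T_deep − T_surf′) + β(S_deep − S_surf) = 0.
T_surf′ = T_deep − (β/α)·ΔS = 17.3 − (8.2 × 10⁻⁴/2.4 × 10⁻⁴)·(+0.92) = 14.157 °C.
Cooling required: 15.4 − (14.157) = 1.243 °C.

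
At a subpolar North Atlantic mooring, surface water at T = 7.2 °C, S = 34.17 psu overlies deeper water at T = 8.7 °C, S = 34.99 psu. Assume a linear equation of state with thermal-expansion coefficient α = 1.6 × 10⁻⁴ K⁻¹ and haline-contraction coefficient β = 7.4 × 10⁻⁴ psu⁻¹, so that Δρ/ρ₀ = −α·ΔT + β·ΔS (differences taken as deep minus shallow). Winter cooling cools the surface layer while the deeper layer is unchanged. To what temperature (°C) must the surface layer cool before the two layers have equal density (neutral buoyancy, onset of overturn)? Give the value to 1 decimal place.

Neutral buoyancy requires Δρ = 0, i.e. −α(T_deep − T_surf′) + β(S_deep − S_surf) = 0.
T_surf′ = T_deep − (β/α)·ΔS = 8.7 − (7.4 × 10⁻⁴/1.6 × 10⁻⁴)·(+0.82) = 4.908 °C.
Cooling required: 7.2 − (4.908) = 2.292 °C.

4.9 °C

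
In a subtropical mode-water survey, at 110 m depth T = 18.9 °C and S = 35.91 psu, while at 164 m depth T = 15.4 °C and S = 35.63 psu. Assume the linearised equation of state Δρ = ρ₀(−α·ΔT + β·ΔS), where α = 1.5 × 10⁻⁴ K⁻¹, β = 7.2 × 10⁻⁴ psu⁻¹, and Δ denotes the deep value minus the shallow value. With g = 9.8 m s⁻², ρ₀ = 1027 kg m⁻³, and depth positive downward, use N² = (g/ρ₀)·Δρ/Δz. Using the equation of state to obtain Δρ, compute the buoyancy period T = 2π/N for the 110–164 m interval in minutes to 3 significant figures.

13.7 min

ΔT = -3.5 K, ΔS = -0.28 psu (deep − shallow).
Δρ/ρ₀ = −αΔT + βΔS = 5.25 × 10⁻⁴ − 2.016 × 10⁻⁴ = 3.234 × 10⁻⁴, so Δρ ≈ 0.3321 kg m⁻³.
N² = (g/ρ₀)·Δρ/Δz = g·(Δρ/ρ₀)/Δz = 9.8 × 3.234 × 10⁻⁴ / 54 = 5.8691 × 10⁻⁵ s⁻².
N = √(5.8691 × 10⁻⁵) = 7.6610 × 10⁻³ rad s⁻¹ → T = 2π/N = 820.15 s = 13.669 min ≈ 13.7 min.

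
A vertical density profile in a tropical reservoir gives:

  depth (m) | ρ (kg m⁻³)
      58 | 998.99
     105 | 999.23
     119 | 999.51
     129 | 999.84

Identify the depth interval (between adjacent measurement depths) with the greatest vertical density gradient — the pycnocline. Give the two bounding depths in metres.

119–129 m

Compute the density gradient over each adjacent pair:
  58–105 m: Δρ/Δz = 0.24/47 = 5.1 × 10⁻³ kg m⁻⁴
  105–119 m: Δρ/Δz = 0.28/14 = 0.020 kg m⁻⁴
  119–129 m: Δρ/Δz = 0.33/10 = 0.033 kg m⁻⁴
The largest gradient is in the 119–129 m interval — the pycnocline.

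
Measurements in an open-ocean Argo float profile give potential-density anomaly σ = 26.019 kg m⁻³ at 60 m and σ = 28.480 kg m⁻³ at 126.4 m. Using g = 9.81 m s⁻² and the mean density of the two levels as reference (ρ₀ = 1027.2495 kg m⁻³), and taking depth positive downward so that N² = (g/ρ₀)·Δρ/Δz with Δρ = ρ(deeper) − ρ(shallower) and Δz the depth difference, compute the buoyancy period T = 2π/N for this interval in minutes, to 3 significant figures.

5.57 min

Δρ = 1028.480 − 1026.019 = 2.461 kg m⁻³ over Δz = 126.4 − 60 = 66.4 m.
N² = (9.81/1027.2495) × (2.461/66.4) = 3.5395 × 10⁻⁴ s⁻².
N = √(3.5395 × 10⁻⁴) = 0.018814 rad s⁻¹, so T = 2π/N = 333.96 s = 5.5660 min ≈ 5.57 min.
Since Δρ > 0 the layer is stably stratified.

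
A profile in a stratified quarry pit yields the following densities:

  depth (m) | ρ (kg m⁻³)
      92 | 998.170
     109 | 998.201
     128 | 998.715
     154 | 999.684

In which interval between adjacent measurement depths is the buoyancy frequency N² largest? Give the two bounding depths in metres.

128–154 m

Compute the density gradient over each adjacent pair:
  92–109 m: Δρ/Δz = 0.031/17 = 1.8 × 10⁻³ kg m⁻⁴
  109–128 m: Δρ/Δz = 0.514/19 = 0.027 kg m⁻⁴
  128–154 m: Δρ/Δz = 0.969/26 = 0.037 kg m⁻⁴
The largest gradient is in the 128–154 m interval — the pycnocline.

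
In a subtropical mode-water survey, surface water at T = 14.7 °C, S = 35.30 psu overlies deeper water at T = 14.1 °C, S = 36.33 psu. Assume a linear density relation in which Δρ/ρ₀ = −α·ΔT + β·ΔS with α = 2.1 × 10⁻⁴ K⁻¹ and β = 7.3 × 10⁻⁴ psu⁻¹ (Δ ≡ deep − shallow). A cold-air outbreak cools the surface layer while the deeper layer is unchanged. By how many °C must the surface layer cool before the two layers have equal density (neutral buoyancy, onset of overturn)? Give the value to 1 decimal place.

4.2 °C

Neutral buoyancy requires Δρ = 0, i.e. −α(T_deep − T_surf′) + β(S_deep − S_surf) = 0.
T_surf′ = T_deep − (β/α)·ΔS = 14.1 − (7.3 × 10⁻⁴/2.1 × 10⁻⁴)·(+1.03) = 10.520 °C.
Cooling required: 14.7 − (10.520) = 4.180 °C.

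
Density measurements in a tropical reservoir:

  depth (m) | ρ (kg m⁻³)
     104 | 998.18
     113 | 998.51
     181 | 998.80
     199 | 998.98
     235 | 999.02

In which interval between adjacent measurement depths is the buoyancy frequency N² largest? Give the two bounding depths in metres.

Compute the density gradient over each adjacent pair:
  104–113 m: Δρ/Δz = 0.33/9 = 0.037 kg m⁻⁴
  113–181 m: Δρ/Δz = 0.29/68 = 4.3 × 10⁻³ kg m⁻⁴
  181–199 m: Δρ/Δz = 0.18/18 = 0.010 kg m⁻⁴
  199–235 m: Δρ/Δz = 0.04/36 = 1.1 × 10⁻³ kg m⁻⁴
The largest gradient is in the 104–113 m interval — the pycnocline.

104–113 m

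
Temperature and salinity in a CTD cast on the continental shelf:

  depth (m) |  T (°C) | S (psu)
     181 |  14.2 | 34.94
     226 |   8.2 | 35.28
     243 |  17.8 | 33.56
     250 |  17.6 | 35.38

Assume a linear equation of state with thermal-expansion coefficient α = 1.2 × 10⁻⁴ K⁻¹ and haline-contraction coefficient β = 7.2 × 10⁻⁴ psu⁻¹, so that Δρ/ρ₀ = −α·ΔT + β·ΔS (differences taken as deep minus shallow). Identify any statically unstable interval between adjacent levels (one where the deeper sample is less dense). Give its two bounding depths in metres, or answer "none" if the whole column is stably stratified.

Evaluate Δρ/ρ₀ = −αΔT + βΔS across each adjacent pair:
  181–226 m: −αΔT+βΔS = −(1.2 × 10⁻⁴)(-6.0)+(7.2 × 10⁻⁴)(+0.34) = 9.6 × 10⁻⁴ → stable
  226–243 m: −αΔT+βΔS = −(1.2 × 10⁻⁴)(+9.6)+(7.2 × 10⁻⁴)(-1.72) = -2.4 × 10⁻³ → UNSTABLE
  243–250 m: −αΔT+βΔS = −(1.2 × 10⁻⁴)(-0.2)+(7.2 × 10⁻⁴)(+1.82) = 1.3 × 10⁻³ → stable
The 226–243 m interval has Δρ < 0: lighter water underlies denser water.

226–243 m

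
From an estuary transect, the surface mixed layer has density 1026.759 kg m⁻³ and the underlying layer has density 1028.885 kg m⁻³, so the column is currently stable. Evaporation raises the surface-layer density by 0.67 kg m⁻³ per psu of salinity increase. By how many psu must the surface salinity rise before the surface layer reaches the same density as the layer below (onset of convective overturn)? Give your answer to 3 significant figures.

3.17 psu

Density deficit of the surface layer: 1028.885 − 1026.759 = 2.126 kg m⁻³.
Required change = 2.126 / 0.67 = 3.17 psu.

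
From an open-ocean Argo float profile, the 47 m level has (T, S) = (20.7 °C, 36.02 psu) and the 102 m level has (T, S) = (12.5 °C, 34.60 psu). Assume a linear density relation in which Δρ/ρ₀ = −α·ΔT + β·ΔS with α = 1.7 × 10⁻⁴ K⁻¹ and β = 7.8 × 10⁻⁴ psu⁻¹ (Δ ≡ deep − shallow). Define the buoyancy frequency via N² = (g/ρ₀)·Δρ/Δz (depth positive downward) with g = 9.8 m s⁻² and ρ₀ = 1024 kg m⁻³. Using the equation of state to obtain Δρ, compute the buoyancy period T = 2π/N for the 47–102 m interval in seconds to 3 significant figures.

ΔT = -8.2 K, ΔS = -1.42 psu (deep − shallow).
Δρ/ρ₀ = −αΔT + βΔS = 1.394 × 10⁻³ − 1.1076 × 10⁻³ = 2.864 × 10⁻⁴, so Δρ ≈ 0.2933 kg m⁻³.
N² = (g/ρ₀)·Δρ/Δz = g·(Δρ/ρ₀)/Δz = 9.8 × 2.864 × 10⁻⁴ / 55 = 5.1031 × 10⁻⁵ s⁻².
N = √(5.1031 × 10⁻⁵) = 7.1436 × 10⁻³ rad s⁻¹ → T = 2π/N = 879.55 s ≈ 880 s.

880 s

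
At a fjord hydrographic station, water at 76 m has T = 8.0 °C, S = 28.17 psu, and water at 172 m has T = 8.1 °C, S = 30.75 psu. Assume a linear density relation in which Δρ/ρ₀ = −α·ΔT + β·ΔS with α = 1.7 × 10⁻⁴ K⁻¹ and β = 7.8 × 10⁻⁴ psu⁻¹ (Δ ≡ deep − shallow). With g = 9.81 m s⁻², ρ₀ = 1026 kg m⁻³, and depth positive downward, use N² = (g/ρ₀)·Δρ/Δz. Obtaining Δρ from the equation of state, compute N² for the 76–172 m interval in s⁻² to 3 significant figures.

ΔT = +0.1 K, ΔS = +2.58 psu (deep − shallow).
Δρ/ρ₀ = −αΔT + βΔS = -1.70 × 10⁻⁵ + 2.0124 × 10⁻³ = 1.9954 × 10⁻³, so Δρ ≈ 2.047 kg m⁻³.
N² = (g/ρ₀)·Δρ/Δz = g·(Δρ/ρ₀)/Δz = 9.81 × 1.9954 × 10⁻³ / 96 = 2.0390 × 10⁻⁴ s⁻² ≈ 2.04 × 10⁻⁴ s⁻².

2.04 × 10⁻⁴ s⁻²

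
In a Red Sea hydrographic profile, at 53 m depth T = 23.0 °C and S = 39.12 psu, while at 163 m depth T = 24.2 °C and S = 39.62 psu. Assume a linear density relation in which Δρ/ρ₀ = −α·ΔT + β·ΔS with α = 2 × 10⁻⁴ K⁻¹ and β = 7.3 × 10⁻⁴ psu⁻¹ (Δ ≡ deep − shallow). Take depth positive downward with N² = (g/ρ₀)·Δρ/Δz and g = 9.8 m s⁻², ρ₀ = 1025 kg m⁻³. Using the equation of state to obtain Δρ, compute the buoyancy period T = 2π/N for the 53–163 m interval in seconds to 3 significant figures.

1.88 × 10³ s

ΔT = +1.2 K, ΔS = +0.50 psu (deep − shallow).
Δρ/ρ₀ = −αΔT + βΔS = -2.40 × 10⁻⁴ + 3.65 × 10⁻⁴ = 1.25 × 10⁻⁴, so Δρ ≈ 0.1281 kg m⁻³.
N² = (g/ρ₀)·Δρ/Δz = g·(Δρ/ρ₀)/Δz = 9.8 × 1.25 × 10⁻⁴ / 110 = 1.1136 × 10⁻⁵ s⁻².
N = √(1.1136 × 10⁻⁵) = 3.3371 × 10⁻³ rad s⁻¹ → T = 2π/N = 1.8828 × 10³ s ≈ 1.88 × 10³ s.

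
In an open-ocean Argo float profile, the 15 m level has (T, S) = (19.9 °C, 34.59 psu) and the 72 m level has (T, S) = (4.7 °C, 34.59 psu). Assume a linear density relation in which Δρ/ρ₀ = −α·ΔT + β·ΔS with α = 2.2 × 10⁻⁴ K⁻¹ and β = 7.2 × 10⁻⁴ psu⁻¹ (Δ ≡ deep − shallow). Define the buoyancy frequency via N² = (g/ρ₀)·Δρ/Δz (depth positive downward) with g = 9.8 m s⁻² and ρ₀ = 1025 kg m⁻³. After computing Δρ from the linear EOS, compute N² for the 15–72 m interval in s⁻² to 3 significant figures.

5.75 × 10⁻⁴ s⁻²

ΔT = -15.2 K, ΔS = +0.00 psu (deep − shallow).
Δρ/ρ₀ = −αΔT + βΔS = 3.344 × 10⁻³ + 0 = 3.344 × 10⁻³, so Δρ ≈ 3.428 kg m⁻³.
N² = (g/ρ₀)·Δρ/Δz = g·(Δρ/ρ₀)/Δz = 9.8 × 3.344 × 10⁻³ / 57 = 5.7493 × 10⁻⁴ s⁻² ≈ 5.75 × 10⁻⁴ s⁻².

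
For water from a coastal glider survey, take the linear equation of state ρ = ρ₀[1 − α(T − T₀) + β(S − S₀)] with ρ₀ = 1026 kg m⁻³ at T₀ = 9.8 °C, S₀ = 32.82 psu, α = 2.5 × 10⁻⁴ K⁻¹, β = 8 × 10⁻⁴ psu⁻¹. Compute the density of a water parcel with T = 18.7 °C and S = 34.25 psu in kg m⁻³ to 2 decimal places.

T − T₀ = +8.9 K, S − S₀ = +1.43 psu.
Bracket = 1 − α·(+8.9) + β·(+1.43) = 1 + (-1.081 × 10⁻³) = 0.9989190.
ρ = 1026 × 0.9989190 = 1024.89 kg m⁻³.

1024.89 kg m⁻³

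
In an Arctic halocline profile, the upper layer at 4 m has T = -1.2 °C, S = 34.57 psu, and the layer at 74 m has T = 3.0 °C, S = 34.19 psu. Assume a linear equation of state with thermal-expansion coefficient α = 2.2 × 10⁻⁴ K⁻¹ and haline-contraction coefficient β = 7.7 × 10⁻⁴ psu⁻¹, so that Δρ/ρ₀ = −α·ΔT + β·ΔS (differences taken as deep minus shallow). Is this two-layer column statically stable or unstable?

unstable

ΔT = 3.0 − -1.2 = +4.2 K and ΔS = 34.19 − 34.57 = -0.38 psu (deep − shallow).
−αΔT = -9.24 × 10⁻⁴; βΔS = -2.926 × 10⁻⁴; sum Δρ/ρ₀ = -1.2166 × 10⁻³.
Δρ/ρ₀ < 0, so Δρ < 0: deeper water is lighter → statically unstable; the column would overturn.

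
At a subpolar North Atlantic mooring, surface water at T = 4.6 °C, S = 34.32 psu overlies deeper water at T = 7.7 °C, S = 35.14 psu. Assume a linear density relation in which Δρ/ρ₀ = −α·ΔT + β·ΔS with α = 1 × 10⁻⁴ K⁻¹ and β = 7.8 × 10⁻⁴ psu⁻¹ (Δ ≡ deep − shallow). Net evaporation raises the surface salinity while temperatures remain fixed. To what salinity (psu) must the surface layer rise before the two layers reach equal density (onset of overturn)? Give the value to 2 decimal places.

Neutral buoyancy requires −α(T_deep − T_surf) + β(S_deep − S_surf′) = 0.
S_surf′ = S_deep − (α/β)·ΔT = 35.14 − (1 × 10⁻⁴/7.8 × 10⁻⁴)·(+3.1) = 34.7426 psu.
Increase required: 34.7426 − 34.32 = 0.4226 psu.

34.74 psu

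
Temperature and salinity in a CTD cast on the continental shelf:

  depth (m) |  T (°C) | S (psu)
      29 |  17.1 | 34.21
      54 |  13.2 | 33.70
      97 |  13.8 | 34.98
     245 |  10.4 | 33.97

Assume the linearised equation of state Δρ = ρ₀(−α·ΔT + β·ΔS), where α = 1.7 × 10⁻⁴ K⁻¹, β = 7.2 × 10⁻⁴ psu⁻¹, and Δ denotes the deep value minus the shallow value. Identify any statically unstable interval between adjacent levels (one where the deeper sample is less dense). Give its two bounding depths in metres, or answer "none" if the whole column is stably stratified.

Evaluate Δρ/ρ₀ = −αΔT + βΔS across each adjacent pair:
  29–54 m: −αΔT+βΔS = −(1.7 × 10⁻⁴)(-3.9)+(7.2 × 10⁻⁴)(-0.51) = 3.0 × 10⁻⁴ → stable
  54–97 m: −αΔT+βΔS = −(1.7 × 10⁻⁴)(+0.6)+(7.2 × 10⁻⁴)(+1.28) = 8.2 × 10⁻⁴ → stable
  97–245 m: −αΔT+βΔS = −(1.7 × 10⁻⁴)(-3.4)+(7.2 × 10⁻⁴)(-1.01) = -1.5 × 10⁻⁴ → UNSTABLE
The 97–245 m interval has Δρ < 0: lighter water underlies denser water.

97–245 m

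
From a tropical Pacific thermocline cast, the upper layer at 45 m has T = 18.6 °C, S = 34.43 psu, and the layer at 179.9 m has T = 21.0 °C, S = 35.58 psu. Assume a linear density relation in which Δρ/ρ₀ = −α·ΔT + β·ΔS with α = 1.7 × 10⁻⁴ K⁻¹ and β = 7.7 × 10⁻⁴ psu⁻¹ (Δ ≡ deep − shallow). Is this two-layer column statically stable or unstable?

ΔT = 21.0 − 18.6 = +2.4 K and ΔS = 35.58 − 34.43 = +1.15 psu (deep − shallow).
−αΔT = -4.08 × 10⁻⁴; βΔS = 8.855 × 10⁻⁴; sum Δρ/ρ₀ = 4.775 × 10⁻⁴.
Δρ/ρ₀ > 0, so Δρ > 0: deeper water is denser → statically stable.

stable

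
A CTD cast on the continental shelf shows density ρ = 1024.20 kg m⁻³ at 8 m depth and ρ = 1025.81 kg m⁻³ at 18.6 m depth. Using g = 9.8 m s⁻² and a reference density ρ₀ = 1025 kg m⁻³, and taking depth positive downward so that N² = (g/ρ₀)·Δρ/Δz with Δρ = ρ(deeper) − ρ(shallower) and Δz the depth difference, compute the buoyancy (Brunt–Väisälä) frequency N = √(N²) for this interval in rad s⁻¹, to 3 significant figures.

0.0381 rad s⁻¹

Δρ = 1025.81 − 1024.20 = 1.61 kg m⁻³ over Δz = 18.6 − 8 = 10.6 m.
N² = (9.8/1025) × (1.61/10.6) = 1.4522 × 10⁻³ s⁻².
N = √(1.4522 × 10⁻³) = 0.038108 rad s⁻¹ ≈ 0.0381 rad s⁻¹.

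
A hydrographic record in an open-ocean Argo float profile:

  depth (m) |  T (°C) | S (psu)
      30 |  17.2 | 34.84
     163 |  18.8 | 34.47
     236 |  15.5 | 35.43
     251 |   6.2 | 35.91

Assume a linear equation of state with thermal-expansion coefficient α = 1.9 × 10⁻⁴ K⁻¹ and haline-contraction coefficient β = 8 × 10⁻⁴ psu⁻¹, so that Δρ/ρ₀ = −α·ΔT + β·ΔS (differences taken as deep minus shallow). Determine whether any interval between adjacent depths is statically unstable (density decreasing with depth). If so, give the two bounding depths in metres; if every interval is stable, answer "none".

30–163 m

Evaluate Δρ/ρ₀ = −αΔT + βΔS across each adjacent pair:
  30–163 m: −αΔT+βΔS = −(1.9 × 10⁻⁴)(+1.6)+(8 × 10⁻⁴)(-0.37) = -6.0 × 10⁻⁴ → UNSTABLE
  163–236 m: −αΔT+βΔS = −(1.9 × 10⁻⁴)(-3.3)+(8 × 10⁻⁴)(+0.96) = 1.4 × 10⁻³ → stable
  236–251 m: −αΔT+βΔS = −(1.9 × 10⁻⁴)(-9.3)+(8 × 10⁻⁴)(+0.48) = 2.2 × 10⁻³ → stable
The 30–163 m interval has Δρ < 0: lighter water underlies denser water.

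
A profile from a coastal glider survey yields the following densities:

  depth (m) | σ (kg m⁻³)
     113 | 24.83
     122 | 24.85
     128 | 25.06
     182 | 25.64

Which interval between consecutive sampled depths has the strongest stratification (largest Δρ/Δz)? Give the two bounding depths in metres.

122–128 m

Compute the density gradient over each adjacent pair:
  113–122 m: Δρ/Δz = 0.02/9 = 2.2 × 10⁻³ kg m⁻⁴
  122–128 m: Δρ/Δz = 0.21/6 = 0.035 kg m⁻⁴
  128–182 m: Δρ/Δz = 0.58/54 = 0.011 kg m⁻⁴
The largest gradient is in the 122–128 m interval — the pycnocline.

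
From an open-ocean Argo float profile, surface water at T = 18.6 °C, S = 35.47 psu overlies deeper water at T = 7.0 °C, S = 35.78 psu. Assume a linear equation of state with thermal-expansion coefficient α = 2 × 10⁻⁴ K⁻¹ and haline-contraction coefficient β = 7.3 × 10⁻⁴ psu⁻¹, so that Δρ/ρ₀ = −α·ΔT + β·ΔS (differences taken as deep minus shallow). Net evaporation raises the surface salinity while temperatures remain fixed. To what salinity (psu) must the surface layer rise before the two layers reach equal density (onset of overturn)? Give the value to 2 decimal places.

38.96 psu

Neutral buoyancy requires −α(T_deep − T_surf) + β(S_deep − S_surf′) = 0.
S_surf′ = S_deep − (α/β)·ΔT = 35.78 − (2 × 10⁻⁴/7.3 × 10⁻⁴)·(-11.6) = 38.9581 psu.
Increase required: 38.9581 − 35.47 = 3.4881 psu.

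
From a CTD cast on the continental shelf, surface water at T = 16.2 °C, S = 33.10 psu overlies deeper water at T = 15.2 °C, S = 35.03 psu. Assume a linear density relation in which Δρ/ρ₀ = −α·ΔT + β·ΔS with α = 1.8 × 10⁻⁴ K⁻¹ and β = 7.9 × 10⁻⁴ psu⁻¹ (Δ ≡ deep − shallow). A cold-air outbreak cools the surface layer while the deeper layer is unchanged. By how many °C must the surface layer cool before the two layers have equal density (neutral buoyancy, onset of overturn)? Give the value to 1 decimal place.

9.5 °C

Neutral buoyancy requires Δρ = 0, i.e. −α(T_deep − T_surf′) + β(S_deep − S_surf) = 0.
T_surf′ = T_deep − (β/α)·ΔS = 15.2 − (7.9 × 10⁻⁴/1.8 × 10⁻⁴)·(+1.93) = 6.729 °C.
Cooling required: 16.2 − (6.729) = 9.471 °C.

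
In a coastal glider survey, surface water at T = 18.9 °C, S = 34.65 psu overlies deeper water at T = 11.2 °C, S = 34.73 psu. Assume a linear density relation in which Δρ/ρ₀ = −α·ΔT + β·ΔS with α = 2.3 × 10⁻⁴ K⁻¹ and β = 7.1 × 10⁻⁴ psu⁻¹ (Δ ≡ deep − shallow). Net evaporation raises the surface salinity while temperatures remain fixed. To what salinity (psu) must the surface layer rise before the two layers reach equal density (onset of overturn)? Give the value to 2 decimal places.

Neutral buoyancy requires −α(T_deep − T_surf) + β(S_deep − S_surf′) = 0.
S_surf′ = S_deep − (α/β)·ΔT = 34.73 − (2.3 × 10⁻⁴/7.1 × 10⁻⁴)·(-7.7) = 37.2244 psu.
Increase required: 37.2244 − 34.65 = 2.5744 psu.

37.22 psu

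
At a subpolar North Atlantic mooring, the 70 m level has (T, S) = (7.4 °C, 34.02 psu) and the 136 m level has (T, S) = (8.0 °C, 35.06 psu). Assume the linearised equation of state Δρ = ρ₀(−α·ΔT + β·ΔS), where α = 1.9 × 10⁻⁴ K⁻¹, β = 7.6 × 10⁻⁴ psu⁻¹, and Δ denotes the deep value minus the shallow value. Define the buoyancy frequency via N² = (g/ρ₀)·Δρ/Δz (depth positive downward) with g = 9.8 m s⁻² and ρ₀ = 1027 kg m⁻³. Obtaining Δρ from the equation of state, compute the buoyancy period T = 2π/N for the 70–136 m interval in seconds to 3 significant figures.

627 s

ΔT = +0.6 K, ΔS = +1.04 psu (deep − shallow).
Δρ/ρ₀ = −αΔT + βΔS = -1.14 × 10⁻⁴ + 7.904 × 10⁻⁴ = 6.764 × 10⁻⁴, so Δρ ≈ 0.6947 kg m⁻³.
N² = (g/ρ₀)·Δρ/Δz = g·(Δρ/ρ₀)/Δz = 9.8 × 6.764 × 10⁻⁴ / 66 = 1.0044 × 10⁻⁴ s⁻².
N = √(1.0044 × 10⁻⁴) = 0.010022 rad s⁻¹ → T = 2π/N = 626.94 s ≈ 627 s.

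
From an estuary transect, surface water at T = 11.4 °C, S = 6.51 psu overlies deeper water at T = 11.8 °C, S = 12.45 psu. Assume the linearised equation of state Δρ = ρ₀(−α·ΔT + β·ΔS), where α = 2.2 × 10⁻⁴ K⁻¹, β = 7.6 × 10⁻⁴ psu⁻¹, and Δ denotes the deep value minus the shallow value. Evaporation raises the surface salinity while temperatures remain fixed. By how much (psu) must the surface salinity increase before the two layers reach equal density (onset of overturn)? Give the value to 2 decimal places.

Neutral buoyancy requires −α(T_deep − T_surf) + β(S_deep − S_surf′) = 0.
S_surf′ = S_deep − (α/β)·ΔT = 12.45 − (2.2 × 10⁻⁴/7.6 × 10⁻⁴)·(+0.4) = 12.3342 psu.
Increase required: 12.3342 − 6.51 = 5.8242 psu.

5.82 psu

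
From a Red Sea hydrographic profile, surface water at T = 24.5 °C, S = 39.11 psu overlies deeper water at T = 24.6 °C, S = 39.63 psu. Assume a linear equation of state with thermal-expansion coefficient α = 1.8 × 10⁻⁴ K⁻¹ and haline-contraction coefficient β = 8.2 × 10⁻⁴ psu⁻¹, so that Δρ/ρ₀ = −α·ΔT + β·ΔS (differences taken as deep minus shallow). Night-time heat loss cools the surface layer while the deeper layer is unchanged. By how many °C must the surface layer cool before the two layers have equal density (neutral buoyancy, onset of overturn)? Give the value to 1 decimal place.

2.3 °C

Neutral buoyancy requires Δρ = 0, i.e. −α(T_deep − T_surf′) + β(S_deep − S_surf) = 0.
T_surf′ = T_deep − (β/α)·ΔS = 24.6 − (8.2 × 10⁻⁴/1.8 × 10⁻⁴)·(+0.52) = 22.231 °C.
Cooling required: 24.5 − (22.231) = 2.269 °C.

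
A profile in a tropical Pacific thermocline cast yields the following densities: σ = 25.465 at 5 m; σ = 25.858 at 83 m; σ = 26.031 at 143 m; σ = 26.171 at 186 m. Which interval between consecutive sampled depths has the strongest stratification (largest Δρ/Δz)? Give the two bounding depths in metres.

5–83 m

Compute the density gradient over each adjacent pair:
  5–83 m: Δρ/Δz = 0.393/78 = 5.0 × 10⁻³ kg m⁻⁴
  83–143 m: Δρ/Δz = 0.173/60 = 2.9 × 10⁻³ kg m⁻⁴
  143–186 m: Δρ/Δz = 0.140/43 = 3.3 × 10⁻³ kg m⁻⁴
The largest gradient is in the 5–83 m interval — the pycnocline.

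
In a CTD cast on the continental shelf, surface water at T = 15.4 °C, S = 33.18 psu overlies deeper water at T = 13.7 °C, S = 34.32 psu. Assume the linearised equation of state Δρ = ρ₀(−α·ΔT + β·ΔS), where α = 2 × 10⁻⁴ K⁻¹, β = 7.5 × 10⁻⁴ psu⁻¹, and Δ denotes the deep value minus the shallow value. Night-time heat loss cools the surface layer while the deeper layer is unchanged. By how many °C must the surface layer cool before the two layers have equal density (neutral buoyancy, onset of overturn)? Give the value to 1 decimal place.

Neutral buoyancy requires Δρ = 0, i.e. −α(T_deep − T_surf′) + β(S_deep − S_surf) = 0.
T_surf′ = T_deep − (β/α)·ΔS = 13.7 − (7.5 × 10⁻⁴/2 × 10⁻⁴)·(+1.14) = 9.425 °C.
Cooling required: 15.4 − (9.425) = 5.975 °C.

6.0 °C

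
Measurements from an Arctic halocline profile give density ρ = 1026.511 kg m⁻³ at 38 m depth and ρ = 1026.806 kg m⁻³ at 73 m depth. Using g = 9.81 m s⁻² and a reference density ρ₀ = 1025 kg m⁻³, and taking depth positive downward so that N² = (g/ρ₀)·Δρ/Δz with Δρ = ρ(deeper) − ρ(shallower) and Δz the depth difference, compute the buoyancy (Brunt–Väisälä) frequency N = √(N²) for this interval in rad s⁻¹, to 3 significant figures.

Δρ = 1026.806 − 1026.511 = 0.295 kg m⁻³ over Δz = 73 − 38 = 35 m.
N² = (9.81/1025) × (0.295/35) = 8.0668 × 10⁻⁵ s⁻².
N = √(8.0668 × 10⁻⁵) = 8.9815 × 10⁻³ rad s⁻¹ ≈ 8.98 × 10⁻³ rad s⁻¹.

8.98 × 10⁻³ rad s⁻¹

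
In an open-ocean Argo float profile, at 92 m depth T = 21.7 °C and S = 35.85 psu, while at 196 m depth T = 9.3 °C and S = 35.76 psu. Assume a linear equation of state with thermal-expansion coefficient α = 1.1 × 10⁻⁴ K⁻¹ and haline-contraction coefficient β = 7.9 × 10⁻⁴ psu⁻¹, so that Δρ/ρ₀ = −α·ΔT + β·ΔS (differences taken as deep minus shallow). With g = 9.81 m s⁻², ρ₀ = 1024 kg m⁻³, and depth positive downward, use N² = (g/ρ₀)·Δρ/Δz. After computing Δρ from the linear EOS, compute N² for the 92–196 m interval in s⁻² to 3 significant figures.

ΔT = -12.4 K, ΔS = -0.09 psu (deep − shallow).
Δρ/ρ₀ = −αΔT + βΔS = 1.364 × 10⁻³ − 7.11 × 10⁻⁵ = 1.2929 × 10⁻³, so Δρ ≈ 1.324 kg m⁻³.
N² = (g/ρ₀)·Δρ/Δz = g·(Δρ/ρ₀)/Δz = 9.81 × 1.2929 × 10⁻³ / 104 = 1.2196 × 10⁻⁴ s⁻² ≈ 1.22 × 10⁻⁴ s⁻².

1.22 × 10⁻⁴ s⁻²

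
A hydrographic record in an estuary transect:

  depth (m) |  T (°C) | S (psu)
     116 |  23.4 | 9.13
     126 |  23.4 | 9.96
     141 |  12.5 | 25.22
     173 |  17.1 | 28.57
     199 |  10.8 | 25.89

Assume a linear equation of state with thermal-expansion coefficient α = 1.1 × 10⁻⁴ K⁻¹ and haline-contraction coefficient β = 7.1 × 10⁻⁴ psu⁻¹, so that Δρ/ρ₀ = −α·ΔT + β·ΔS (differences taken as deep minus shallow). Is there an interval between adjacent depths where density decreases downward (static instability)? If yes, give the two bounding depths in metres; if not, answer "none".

Evaluate Δρ/ρ₀ = −αΔT + βΔS across each adjacent pair:
  116–126 m: −αΔT+βΔS = −(1.1 × 10⁻⁴)(+0.0)+(7.1 × 10⁻⁴)(+0.83) = 5.9 × 10⁻⁴ → stable
  126–141 m: −αΔT+βΔS = −(1.1 × 10⁻⁴)(-10.9)+(7.1 × 10⁻⁴)(+15.26) = 0.012 → stable
  141–173 m: −αΔT+βΔS = −(1.1 × 10⁻⁴)(+4.6)+(7.1 × 10⁻⁴)(+3.35) = 1.9 × 10⁻³ → stable
  173–199 m: −αΔT+βΔS = −(1.1 × 10⁻⁴)(-6.3)+(7.1 × 10⁻⁴)(-2.68) = -1.2 × 10⁻³ → UNSTABLE
The 173–199 m interval has Δρ < 0: lighter water underlies denser water.

173–199 m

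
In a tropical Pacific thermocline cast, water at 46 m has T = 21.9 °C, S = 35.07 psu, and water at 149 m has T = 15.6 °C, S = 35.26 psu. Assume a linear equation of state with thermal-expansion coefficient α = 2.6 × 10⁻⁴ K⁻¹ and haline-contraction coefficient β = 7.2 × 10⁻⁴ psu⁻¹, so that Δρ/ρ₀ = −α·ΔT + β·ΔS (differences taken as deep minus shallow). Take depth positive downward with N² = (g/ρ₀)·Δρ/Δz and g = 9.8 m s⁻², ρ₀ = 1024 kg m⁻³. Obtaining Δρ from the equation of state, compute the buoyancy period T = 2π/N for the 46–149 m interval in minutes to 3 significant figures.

8.06 min

ΔT = -6.3 K, ΔS = +0.19 psu (deep − shallow).
Δρ/ρ₀ = −αΔT + βΔS = 1.638 × 10⁻³ + 1.368 × 10⁻⁴ = 1.7748 × 10⁻³, so Δρ ≈ 1.817 kg m⁻³.
N² = (g/ρ₀)·Δρ/Δz = g·(Δρ/ρ₀)/Δz = 9.8 × 1.7748 × 10⁻³ / 103 = 1.6886 × 10⁻⁴ s⁻².
N = √(1.6886 × 10⁻⁴) = 0.012995 rad s⁻¹ → T = 2π/N = 483.51 s = 8.0585 min ≈ 8.06 min.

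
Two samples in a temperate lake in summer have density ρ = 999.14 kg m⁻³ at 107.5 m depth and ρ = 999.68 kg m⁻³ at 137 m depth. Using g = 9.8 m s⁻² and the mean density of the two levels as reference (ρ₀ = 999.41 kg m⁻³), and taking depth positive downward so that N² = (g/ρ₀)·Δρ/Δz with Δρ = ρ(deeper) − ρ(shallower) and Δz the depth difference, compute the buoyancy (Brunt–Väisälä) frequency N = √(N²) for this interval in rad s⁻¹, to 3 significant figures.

Δρ = 999.68 − 999.14 = 0.54 kg m⁻³ over Δz = 137 − 107.5 = 29.5 m.
N² = (9.8/999.41) × (0.54/29.5) = 1.7950 × 10⁻⁴ s⁻².
N = √(1.7950 × 10⁻⁴) = 0.013398 rad s⁻¹ ≈ 0.0134 rad s⁻¹.

0.0134 rad s⁻¹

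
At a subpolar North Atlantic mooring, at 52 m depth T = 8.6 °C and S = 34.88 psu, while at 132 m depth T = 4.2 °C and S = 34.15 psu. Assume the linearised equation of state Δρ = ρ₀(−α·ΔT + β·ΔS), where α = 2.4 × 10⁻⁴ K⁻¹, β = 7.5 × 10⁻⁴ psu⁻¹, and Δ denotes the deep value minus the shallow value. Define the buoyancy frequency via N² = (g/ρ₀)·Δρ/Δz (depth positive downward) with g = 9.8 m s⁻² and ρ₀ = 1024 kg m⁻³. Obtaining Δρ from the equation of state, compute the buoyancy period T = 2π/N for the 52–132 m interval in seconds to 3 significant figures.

796 s

ΔT = -4.4 K, ΔS = -0.73 psu (deep − shallow).
Δρ/ρ₀ = −αΔT + βΔS = 1.056 × 10⁻³ − 5.475 × 10⁻⁴ = 5.085 × 10⁻⁴, so Δρ ≈ 0.5207 kg m⁻³.
N² = (g/ρ₀)·Δρ/Δz = g·(Δρ/ρ₀)/Δz = 9.8 × 5.085 × 10⁻⁴ / 80 = 6.2291 × 10⁻⁵ s⁻².
N = √(6.2291 × 10⁻⁵) = 7.8925 × 10⁻³ rad s⁻¹ → T = 2π/N = 796.10 s ≈ 796 s.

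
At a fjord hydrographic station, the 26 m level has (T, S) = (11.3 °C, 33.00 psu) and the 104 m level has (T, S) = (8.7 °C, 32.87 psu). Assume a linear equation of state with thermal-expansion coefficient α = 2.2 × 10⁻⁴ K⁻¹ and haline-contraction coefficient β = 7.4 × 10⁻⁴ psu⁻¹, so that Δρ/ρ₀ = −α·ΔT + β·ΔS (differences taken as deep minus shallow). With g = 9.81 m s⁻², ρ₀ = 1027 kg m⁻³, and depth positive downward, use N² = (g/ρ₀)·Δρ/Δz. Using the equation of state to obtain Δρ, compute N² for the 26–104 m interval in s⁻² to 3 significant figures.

ΔT = -2.6 K, ΔS = -0.13 psu (deep − shallow).
Δρ/ρ₀ = −αΔT + βΔS = 5.72 × 10⁻⁴ − 9.62 × 10⁻⁵ = 4.758 × 10⁻⁴, so Δρ ≈ 0.4886 kg m⁻³.
N² = (g/ρ₀)·Δρ/Δz = g·(Δρ/ρ₀)/Δz = 9.81 × 4.758 × 10⁻⁴ / 78 = 5.9841 × 10⁻⁵ s⁻² ≈ 5.98 × 10⁻⁵ s⁻².

5.98 × 10⁻⁵ s⁻²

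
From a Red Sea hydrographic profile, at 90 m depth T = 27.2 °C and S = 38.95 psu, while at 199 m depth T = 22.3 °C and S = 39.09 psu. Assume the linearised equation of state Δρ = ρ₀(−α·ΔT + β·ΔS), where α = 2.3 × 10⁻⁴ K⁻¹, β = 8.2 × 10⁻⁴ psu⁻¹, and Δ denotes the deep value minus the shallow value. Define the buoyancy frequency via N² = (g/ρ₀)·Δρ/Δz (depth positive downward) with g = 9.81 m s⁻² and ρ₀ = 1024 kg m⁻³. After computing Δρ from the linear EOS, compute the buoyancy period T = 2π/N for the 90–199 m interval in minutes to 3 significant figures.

ΔT = -4.9 K, ΔS = +0.14 psu (deep − shallow).
Δρ/ρ₀ = −αΔT + βΔS = 1.127 × 10⁻³ + 1.148 × 10⁻⁴ = 1.2418 × 10⁻³, so Δρ ≈ 1.272 kg m⁻³.
N² = (g/ρ₀)·Δρ/Δz = g·(Δρ/ρ₀)/Δz = 9.81 × 1.2418 × 10⁻³ / 109 = 1.1176 × 10⁻⁴ s⁻².
N = √(1.1176 × 10⁻⁴) = 0.010572 rad s⁻¹ → T = 2π/N = 594.32 s = 9.9053 min ≈ 9.91 min.

9.91 min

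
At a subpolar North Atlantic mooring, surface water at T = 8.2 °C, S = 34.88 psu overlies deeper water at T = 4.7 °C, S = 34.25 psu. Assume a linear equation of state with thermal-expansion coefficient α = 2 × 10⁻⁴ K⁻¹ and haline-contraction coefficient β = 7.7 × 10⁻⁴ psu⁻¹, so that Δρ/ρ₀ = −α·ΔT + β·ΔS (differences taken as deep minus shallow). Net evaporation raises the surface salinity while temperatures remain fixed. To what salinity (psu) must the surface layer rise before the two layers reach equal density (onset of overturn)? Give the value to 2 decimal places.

35.16 psu

Neutral buoyancy requires −α(T_deep − T_surf) + β(S_deep − S_surf′) = 0.
S_surf′ = S_deep − (α/β)·ΔT = 34.25 − (2 × 10⁻⁴/7.7 × 10⁻⁴)·(-3.5) = 35.1591 psu.
Increase required: 35.1591 − 34.88 = 0.2791 psu.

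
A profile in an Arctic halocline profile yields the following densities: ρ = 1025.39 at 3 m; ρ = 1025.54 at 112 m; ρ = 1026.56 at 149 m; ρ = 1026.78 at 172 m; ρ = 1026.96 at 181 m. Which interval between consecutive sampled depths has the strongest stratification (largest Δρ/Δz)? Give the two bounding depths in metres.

112–149 m

Compute the density gradient over each adjacent pair:
  3–112 m: Δρ/Δz = 0.15/109 = 1.4 × 10⁻³ kg m⁻⁴
  112–149 m: Δρ/Δz = 1.02/37 = 0.028 kg m⁻⁴
  149–172 m: Δρ/Δz = 0.22/23 = 9.6 × 10⁻³ kg m⁻⁴
  172–181 m: Δρ/Δz = 0.18/9 = 0.020 kg m⁻⁴
The largest gradient is in the 112–149 m interval — the pycnocline.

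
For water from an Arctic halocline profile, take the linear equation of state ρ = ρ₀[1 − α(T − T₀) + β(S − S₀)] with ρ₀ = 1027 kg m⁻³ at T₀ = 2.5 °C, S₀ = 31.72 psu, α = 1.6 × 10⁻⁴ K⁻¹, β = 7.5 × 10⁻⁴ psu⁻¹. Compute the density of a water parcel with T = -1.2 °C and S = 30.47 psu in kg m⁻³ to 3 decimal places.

T − T₀ = -3.7 K, S − S₀ = -1.25 psu.
Bracket = 1 − α·(-3.7) + β·(-1.25) = 1 + (-3.455 × 10⁻⁴) = 0.9996545.
ρ = 1027 × 0.9996545 = 1026.645 kg m⁻³.

1026.645 kg m⁻³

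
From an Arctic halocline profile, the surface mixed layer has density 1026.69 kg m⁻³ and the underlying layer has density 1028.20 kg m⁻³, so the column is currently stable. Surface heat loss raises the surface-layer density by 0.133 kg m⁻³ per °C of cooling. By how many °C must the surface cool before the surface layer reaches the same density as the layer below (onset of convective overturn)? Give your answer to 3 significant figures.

11.4 °C

Density deficit of the surface layer: 1028.20 − 1026.69 = 1.51 kg m⁻³.
Required change = 1.51 / 0.133 = 11.4 °C.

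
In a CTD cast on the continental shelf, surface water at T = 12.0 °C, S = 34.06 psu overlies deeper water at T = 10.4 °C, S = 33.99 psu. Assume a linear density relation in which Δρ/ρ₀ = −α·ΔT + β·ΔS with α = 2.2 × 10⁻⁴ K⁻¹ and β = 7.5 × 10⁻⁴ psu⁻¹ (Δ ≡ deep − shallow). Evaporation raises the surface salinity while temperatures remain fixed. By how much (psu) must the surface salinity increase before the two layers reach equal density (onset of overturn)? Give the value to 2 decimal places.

0.40 psu

Neutral buoyancy requires −α(T_deep − T_surf) + β(S_deep − S_surf′) = 0.
S_surf′ = S_deep − (α/β)·ΔT = 33.99 − (2.2 × 10⁻⁴/7.5 × 10⁻⁴)·(-1.6) = 34.4593 psu.
Increase required: 34.4593 − 34.06 = 0.3993 psu.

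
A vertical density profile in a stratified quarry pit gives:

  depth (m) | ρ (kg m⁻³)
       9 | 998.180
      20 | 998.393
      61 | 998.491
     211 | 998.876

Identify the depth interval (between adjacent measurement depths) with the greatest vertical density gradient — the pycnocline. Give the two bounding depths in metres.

9–20 m

Compute the density gradient over each adjacent pair:
  9–20 m: Δρ/Δz = 0.213/11 = 0.019 kg m⁻⁴
  20–61 m: Δρ/Δz = 0.098/41 = 2.4 × 10⁻³ kg m⁻⁴
  61–211 m: Δρ/Δz = 0.385/150 = 2.6 × 10⁻³ kg m⁻⁴
The largest gradient is in the 9–20 m interval — the pycnocline.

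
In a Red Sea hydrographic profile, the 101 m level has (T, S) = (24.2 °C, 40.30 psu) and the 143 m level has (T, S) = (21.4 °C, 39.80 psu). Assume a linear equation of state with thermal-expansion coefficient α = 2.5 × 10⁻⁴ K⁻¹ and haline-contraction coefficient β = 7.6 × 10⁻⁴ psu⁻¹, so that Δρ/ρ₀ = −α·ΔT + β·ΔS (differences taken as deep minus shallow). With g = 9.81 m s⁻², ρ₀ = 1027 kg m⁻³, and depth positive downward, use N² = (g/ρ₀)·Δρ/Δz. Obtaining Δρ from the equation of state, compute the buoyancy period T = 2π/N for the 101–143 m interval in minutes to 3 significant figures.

12.1 min

ΔT = -2.8 K, ΔS = -0.50 psu (deep − shallow).
Δρ/ρ₀ = −αΔT + βΔS = 7.00 × 10⁻⁴ − 3.80 × 10⁻⁴ = 3.20 × 10⁻⁴, so Δρ ≈ 0.3286 kg m⁻³.
N² = (g/ρ₀)·Δρ/Δz = g·(Δρ/ρ₀)/Δz = 9.81 × 3.20 × 10⁻⁴ / 42 = 7.4743 × 10⁻⁵ s⁻².
N = √(7.4743 × 10⁻⁵) = 8.6454 × 10⁻³ rad s⁻¹ → T = 2π/N = 726.77 s = 12.113 min ≈ 12.1 min.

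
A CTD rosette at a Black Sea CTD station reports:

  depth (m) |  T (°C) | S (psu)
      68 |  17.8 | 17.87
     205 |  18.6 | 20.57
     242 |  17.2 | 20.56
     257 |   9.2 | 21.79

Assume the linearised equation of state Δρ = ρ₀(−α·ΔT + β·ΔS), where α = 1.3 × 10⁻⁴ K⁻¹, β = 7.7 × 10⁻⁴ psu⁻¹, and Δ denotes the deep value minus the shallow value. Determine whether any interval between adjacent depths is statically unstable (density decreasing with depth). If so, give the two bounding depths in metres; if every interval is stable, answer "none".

Evaluate Δρ/ρ₀ = −αΔT + βΔS across each adjacent pair:
  68–205 m: −αΔT+βΔS = −(1.3 × 10⁻⁴)(+0.8)+(7.7 × 10⁻⁴)(+2.70) = 2.0 × 10⁻³ → stable
  205–242 m: −αΔT+βΔS = −(1.3 × 10⁻⁴)(-1.4)+(7.7 × 10⁻⁴)(-0.01) = 1.7 × 10⁻⁴ → stable
  242–257 m: −αΔT+βΔS = −(1.3 × 10⁻⁴)(-8.0)+(7.7 × 10⁻⁴)(+1.23) = 2.0 × 10⁻³ → stable
Every interval has Δρ > 0: the column is stably stratified throughout.

none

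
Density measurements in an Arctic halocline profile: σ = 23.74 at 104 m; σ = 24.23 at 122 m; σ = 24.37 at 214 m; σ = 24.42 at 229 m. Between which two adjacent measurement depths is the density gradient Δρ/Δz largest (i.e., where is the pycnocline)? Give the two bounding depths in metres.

104–122 m

Compute the density gradient over each adjacent pair:
  104–122 m: Δρ/Δz = 0.49/18 = 0.027 kg m⁻⁴
  122–214 m: Δρ/Δz = 0.14/92 = 1.5 × 10⁻³ kg m⁻⁴
  214–229 m: Δρ/Δz = 0.05/15 = 3.3 × 10⁻³ kg m⁻⁴
The largest gradient is in the 104–122 m interval — the pycnocline.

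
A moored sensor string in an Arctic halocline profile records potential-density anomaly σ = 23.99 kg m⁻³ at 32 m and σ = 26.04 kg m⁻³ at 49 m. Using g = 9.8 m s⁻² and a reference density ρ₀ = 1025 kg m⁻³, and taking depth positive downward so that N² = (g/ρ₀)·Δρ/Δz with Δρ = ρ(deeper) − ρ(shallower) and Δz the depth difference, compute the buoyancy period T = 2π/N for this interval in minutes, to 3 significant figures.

Δρ = 1026.04 − 1023.99 = 2.05 kg m⁻³ over Δz = 49 − 32 = 17 m.
N² = (9.8/1025) × (2.05/17) = 1.1529 × 10⁻³ s⁻².
N = √(1.1529 × 10⁻³) = 0.033954 rad s⁻¹, so T = 2π/N = 185.05 s = 3.0842 min ≈ 3.08 min.

3.08 min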